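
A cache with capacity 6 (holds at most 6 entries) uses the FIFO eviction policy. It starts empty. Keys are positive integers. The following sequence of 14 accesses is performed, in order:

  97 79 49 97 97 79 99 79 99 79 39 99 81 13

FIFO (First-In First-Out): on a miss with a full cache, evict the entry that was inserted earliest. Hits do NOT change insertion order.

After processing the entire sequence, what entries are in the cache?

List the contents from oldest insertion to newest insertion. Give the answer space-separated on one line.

Answer: 79 49 99 39 81 13

Derivation:
FIFO simulation (capacity=6):
  1. access 97: MISS. Cache (old->new): [97]
  2. access 79: MISS. Cache (old->new): [97 79]
  3. access 49: MISS. Cache (old->new): [97 79 49]
  4. access 97: HIT. Cache (old->new): [97 79 49]
  5. access 97: HIT. Cache (old->new): [97 79 49]
  6. access 79: HIT. Cache (old->new): [97 79 49]
  7. access 99: MISS. Cache (old->new): [97 79 49 99]
  8. access 79: HIT. Cache (old->new): [97 79 49 99]
  9. access 99: HIT. Cache (old->new): [97 79 49 99]
  10. access 79: HIT. Cache (old->new): [97 79 49 99]
  11. access 39: MISS. Cache (old->new): [97 79 49 99 39]
  12. access 99: HIT. Cache (old->new): [97 79 49 99 39]
  13. access 81: MISS. Cache (old->new): [97 79 49 99 39 81]
  14. access 13: MISS, evict 97. Cache (old->new): [79 49 99 39 81 13]
Total: 7 hits, 7 misses, 1 evictions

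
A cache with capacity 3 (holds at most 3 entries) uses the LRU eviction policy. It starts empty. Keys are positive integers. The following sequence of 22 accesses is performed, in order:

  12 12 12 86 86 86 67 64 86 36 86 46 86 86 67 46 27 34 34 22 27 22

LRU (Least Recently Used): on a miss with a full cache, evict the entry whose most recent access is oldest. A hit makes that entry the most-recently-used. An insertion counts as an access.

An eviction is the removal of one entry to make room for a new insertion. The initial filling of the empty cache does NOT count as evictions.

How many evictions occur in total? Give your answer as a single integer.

Answer: 7

Derivation:
LRU simulation (capacity=3):
  1. access 12: MISS. Cache (LRU->MRU): [12]
  2. access 12: HIT. Cache (LRU->MRU): [12]
  3. access 12: HIT. Cache (LRU->MRU): [12]
  4. access 86: MISS. Cache (LRU->MRU): [12 86]
  5. access 86: HIT. Cache (LRU->MRU): [12 86]
  6. access 86: HIT. Cache (LRU->MRU): [12 86]
  7. access 67: MISS. Cache (LRU->MRU): [12 86 67]
  8. access 64: MISS, evict 12. Cache (LRU->MRU): [86 67 64]
  9. access 86: HIT. Cache (LRU->MRU): [67 64 86]
  10. access 36: MISS, evict 67. Cache (LRU->MRU): [64 86 36]
  11. access 86: HIT. Cache (LRU->MRU): [64 36 86]
  12. access 46: MISS, evict 64. Cache (LRU->MRU): [36 86 46]
  13. access 86: HIT. Cache (LRU->MRU): [36 46 86]
  14. access 86: HIT. Cache (LRU->MRU): [36 46 86]
  15. access 67: MISS, evict 36. Cache (LRU->MRU): [46 86 67]
  16. access 46: HIT. Cache (LRU->MRU): [86 67 46]
  17. access 27: MISS, evict 86. Cache (LRU->MRU): [67 46 27]
  18. access 34: MISS, evict 67. Cache (LRU->MRU): [46 27 34]
  19. access 34: HIT. Cache (LRU->MRU): [46 27 34]
  20. access 22: MISS, evict 46. Cache (LRU->MRU): [27 34 22]
  21. access 27: HIT. Cache (LRU->MRU): [34 22 27]
  22. access 22: HIT. Cache (LRU->MRU): [34 27 22]
Total: 12 hits, 10 misses, 7 evictions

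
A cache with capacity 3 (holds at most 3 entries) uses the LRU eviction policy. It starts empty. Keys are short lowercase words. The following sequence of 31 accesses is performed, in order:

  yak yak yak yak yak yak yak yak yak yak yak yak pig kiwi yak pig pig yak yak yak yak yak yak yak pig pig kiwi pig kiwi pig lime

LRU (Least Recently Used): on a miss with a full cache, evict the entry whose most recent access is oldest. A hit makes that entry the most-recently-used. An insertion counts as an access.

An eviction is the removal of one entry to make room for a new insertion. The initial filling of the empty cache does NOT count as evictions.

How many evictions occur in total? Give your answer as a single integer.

Answer: 1

Derivation:
LRU simulation (capacity=3):
  1. access yak: MISS. Cache (LRU->MRU): [yak]
  2. access yak: HIT. Cache (LRU->MRU): [yak]
  3. access yak: HIT. Cache (LRU->MRU): [yak]
  4. access yak: HIT. Cache (LRU->MRU): [yak]
  5. access yak: HIT. Cache (LRU->MRU): [yak]
  6. access yak: HIT. Cache (LRU->MRU): [yak]
  7. access yak: HIT. Cache (LRU->MRU): [yak]
  8. access yak: HIT. Cache (LRU->MRU): [yak]
  9. access yak: HIT. Cache (LRU->MRU): [yak]
  10. access yak: HIT. Cache (LRU->MRU): [yak]
  11. access yak: HIT. Cache (LRU->MRU): [yak]
  12. access yak: HIT. Cache (LRU->MRU): [yak]
  13. access pig: MISS. Cache (LRU->MRU): [yak pig]
  14. access kiwi: MISS. Cache (LRU->MRU): [yak pig kiwi]
  15. access yak: HIT. Cache (LRU->MRU): [pig kiwi yak]
  16. access pig: HIT. Cache (LRU->MRU): [kiwi yak pig]
  17. access pig: HIT. Cache (LRU->MRU): [kiwi yak pig]
  18. access yak: HIT. Cache (LRU->MRU): [kiwi pig yak]
  19. access yak: HIT. Cache (LRU->MRU): [kiwi pig yak]
  20. access yak: HIT. Cache (LRU->MRU): [kiwi pig yak]
  21. access yak: HIT. Cache (LRU->MRU): [kiwi pig yak]
  22. access yak: HIT. Cache (LRU->MRU): [kiwi pig yak]
  23. access yak: HIT. Cache (LRU->MRU): [kiwi pig yak]
  24. access yak: HIT. Cache (LRU->MRU): [kiwi pig yak]
  25. access pig: HIT. Cache (LRU->MRU): [kiwi yak pig]
  26. access pig: HIT. Cache (LRU->MRU): [kiwi yak pig]
  27. access kiwi: HIT. Cache (LRU->MRU): [yak pig kiwi]
  28. access pig: HIT. Cache (LRU->MRU): [yak kiwi pig]
  29. access kiwi: HIT. Cache (LRU->MRU): [yak pig kiwi]
  30. access pig: HIT. Cache (LRU->MRU): [yak kiwi pig]
  31. access lime: MISS, evict yak. Cache (LRU->MRU): [kiwi pig lime]
Total: 27 hits, 4 misses, 1 evictions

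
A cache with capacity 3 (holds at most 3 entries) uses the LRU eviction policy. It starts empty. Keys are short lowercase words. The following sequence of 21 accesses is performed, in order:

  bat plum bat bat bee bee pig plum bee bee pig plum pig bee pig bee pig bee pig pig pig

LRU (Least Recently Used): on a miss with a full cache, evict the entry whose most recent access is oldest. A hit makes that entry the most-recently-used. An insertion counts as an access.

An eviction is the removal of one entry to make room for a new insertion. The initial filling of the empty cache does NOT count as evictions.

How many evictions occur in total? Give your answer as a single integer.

LRU simulation (capacity=3):
  1. access bat: MISS. Cache (LRU->MRU): [bat]
  2. access plum: MISS. Cache (LRU->MRU): [bat plum]
  3. access bat: HIT. Cache (LRU->MRU): [plum bat]
  4. access bat: HIT. Cache (LRU->MRU): [plum bat]
  5. access bee: MISS. Cache (LRU->MRU): [plum bat bee]
  6. access bee: HIT. Cache (LRU->MRU): [plum bat bee]
  7. access pig: MISS, evict plum. Cache (LRU->MRU): [bat bee pig]
  8. access plum: MISS, evict bat. Cache (LRU->MRU): [bee pig plum]
  9. access bee: HIT. Cache (LRU->MRU): [pig plum bee]
  10. access bee: HIT. Cache (LRU->MRU): [pig plum bee]
  11. access pig: HIT. Cache (LRU->MRU): [plum bee pig]
  12. access plum: HIT. Cache (LRU->MRU): [bee pig plum]
  13. access pig: HIT. Cache (LRU->MRU): [bee plum pig]
  14. access bee: HIT. Cache (LRU->MRU): [plum pig bee]
  15. access pig: HIT. Cache (LRU->MRU): [plum bee pig]
  16. access bee: HIT. Cache (LRU->MRU): [plum pig bee]
  17. access pig: HIT. Cache (LRU->MRU): [plum bee pig]
  18. access bee: HIT. Cache (LRU->MRU): [plum pig bee]
  19. access pig: HIT. Cache (LRU->MRU): [plum bee pig]
  20. access pig: HIT. Cache (LRU->MRU): [plum bee pig]
  21. access pig: HIT. Cache (LRU->MRU): [plum bee pig]
Total: 16 hits, 5 misses, 2 evictions

Answer: 2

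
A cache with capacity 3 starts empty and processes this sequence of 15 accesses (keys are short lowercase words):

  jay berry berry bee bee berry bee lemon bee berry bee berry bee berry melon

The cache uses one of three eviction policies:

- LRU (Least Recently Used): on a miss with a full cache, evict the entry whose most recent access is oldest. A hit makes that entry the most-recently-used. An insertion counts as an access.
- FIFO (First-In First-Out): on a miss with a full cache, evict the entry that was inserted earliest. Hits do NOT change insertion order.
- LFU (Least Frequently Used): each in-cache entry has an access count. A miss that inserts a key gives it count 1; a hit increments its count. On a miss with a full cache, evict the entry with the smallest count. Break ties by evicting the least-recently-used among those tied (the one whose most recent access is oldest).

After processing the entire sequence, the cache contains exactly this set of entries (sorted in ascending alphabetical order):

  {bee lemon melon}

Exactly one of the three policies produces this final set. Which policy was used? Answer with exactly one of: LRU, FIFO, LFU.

Simulating under each policy and comparing final sets:
  LRU: final set = {bee berry melon} -> differs
  FIFO: final set = {bee lemon melon} -> MATCHES target
  LFU: final set = {bee berry melon} -> differs
Only FIFO produces the target set.

Answer: FIFO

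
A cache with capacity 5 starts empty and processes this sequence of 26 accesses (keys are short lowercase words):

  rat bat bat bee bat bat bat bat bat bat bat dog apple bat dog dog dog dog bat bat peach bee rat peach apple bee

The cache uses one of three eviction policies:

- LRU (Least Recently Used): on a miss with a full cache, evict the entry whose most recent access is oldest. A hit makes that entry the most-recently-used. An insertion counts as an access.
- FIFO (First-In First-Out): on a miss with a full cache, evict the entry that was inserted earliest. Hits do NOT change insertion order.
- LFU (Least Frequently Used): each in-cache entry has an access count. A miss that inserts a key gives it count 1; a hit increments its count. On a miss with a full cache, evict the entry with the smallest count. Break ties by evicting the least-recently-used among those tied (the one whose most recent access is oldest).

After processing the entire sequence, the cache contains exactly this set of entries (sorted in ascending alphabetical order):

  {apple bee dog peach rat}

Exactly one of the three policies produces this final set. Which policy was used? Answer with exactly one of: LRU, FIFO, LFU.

Answer: FIFO

Derivation:
Simulating under each policy and comparing final sets:
  LRU: final set = {apple bat bee peach rat} -> differs
  FIFO: final set = {apple bee dog peach rat} -> MATCHES target
  LFU: final set = {apple bat bee dog peach} -> differs
Only FIFO produces the target set.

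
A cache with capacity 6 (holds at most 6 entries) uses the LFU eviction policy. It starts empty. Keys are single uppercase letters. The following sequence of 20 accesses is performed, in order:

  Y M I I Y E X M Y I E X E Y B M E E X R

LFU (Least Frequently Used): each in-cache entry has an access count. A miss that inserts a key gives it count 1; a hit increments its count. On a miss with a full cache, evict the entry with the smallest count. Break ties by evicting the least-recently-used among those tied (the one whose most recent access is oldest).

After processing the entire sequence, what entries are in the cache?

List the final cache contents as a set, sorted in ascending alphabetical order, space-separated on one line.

LFU simulation (capacity=6):
  1. access Y: MISS. Cache: [Y(c=1)]
  2. access M: MISS. Cache: [Y(c=1) M(c=1)]
  3. access I: MISS. Cache: [Y(c=1) M(c=1) I(c=1)]
  4. access I: HIT, count now 2. Cache: [Y(c=1) M(c=1) I(c=2)]
  5. access Y: HIT, count now 2. Cache: [M(c=1) I(c=2) Y(c=2)]
  6. access E: MISS. Cache: [M(c=1) E(c=1) I(c=2) Y(c=2)]
  7. access X: MISS. Cache: [M(c=1) E(c=1) X(c=1) I(c=2) Y(c=2)]
  8. access M: HIT, count now 2. Cache: [E(c=1) X(c=1) I(c=2) Y(c=2) M(c=2)]
  9. access Y: HIT, count now 3. Cache: [E(c=1) X(c=1) I(c=2) M(c=2) Y(c=3)]
  10. access I: HIT, count now 3. Cache: [E(c=1) X(c=1) M(c=2) Y(c=3) I(c=3)]
  11. access E: HIT, count now 2. Cache: [X(c=1) M(c=2) E(c=2) Y(c=3) I(c=3)]
  12. access X: HIT, count now 2. Cache: [M(c=2) E(c=2) X(c=2) Y(c=3) I(c=3)]
  13. access E: HIT, count now 3. Cache: [M(c=2) X(c=2) Y(c=3) I(c=3) E(c=3)]
  14. access Y: HIT, count now 4. Cache: [M(c=2) X(c=2) I(c=3) E(c=3) Y(c=4)]
  15. access B: MISS. Cache: [B(c=1) M(c=2) X(c=2) I(c=3) E(c=3) Y(c=4)]
  16. access M: HIT, count now 3. Cache: [B(c=1) X(c=2) I(c=3) E(c=3) M(c=3) Y(c=4)]
  17. access E: HIT, count now 4. Cache: [B(c=1) X(c=2) I(c=3) M(c=3) Y(c=4) E(c=4)]
  18. access E: HIT, count now 5. Cache: [B(c=1) X(c=2) I(c=3) M(c=3) Y(c=4) E(c=5)]
  19. access X: HIT, count now 3. Cache: [B(c=1) I(c=3) M(c=3) X(c=3) Y(c=4) E(c=5)]
  20. access R: MISS, evict B(c=1). Cache: [R(c=1) I(c=3) M(c=3) X(c=3) Y(c=4) E(c=5)]
Total: 13 hits, 7 misses, 1 evictions

Answer: E I M R X Y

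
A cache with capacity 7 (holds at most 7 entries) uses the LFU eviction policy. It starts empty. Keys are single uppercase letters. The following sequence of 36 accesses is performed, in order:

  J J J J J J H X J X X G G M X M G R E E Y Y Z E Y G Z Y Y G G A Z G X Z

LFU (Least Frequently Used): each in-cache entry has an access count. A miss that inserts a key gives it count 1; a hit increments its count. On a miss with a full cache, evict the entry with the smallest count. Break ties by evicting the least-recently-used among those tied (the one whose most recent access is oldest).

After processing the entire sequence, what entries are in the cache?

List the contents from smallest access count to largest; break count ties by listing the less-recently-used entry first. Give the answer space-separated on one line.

Answer: A E Z Y X J G

Derivation:
LFU simulation (capacity=7):
  1. access J: MISS. Cache: [J(c=1)]
  2. access J: HIT, count now 2. Cache: [J(c=2)]
  3. access J: HIT, count now 3. Cache: [J(c=3)]
  4. access J: HIT, count now 4. Cache: [J(c=4)]
  5. access J: HIT, count now 5. Cache: [J(c=5)]
  6. access J: HIT, count now 6. Cache: [J(c=6)]
  7. access H: MISS. Cache: [H(c=1) J(c=6)]
  8. access X: MISS. Cache: [H(c=1) X(c=1) J(c=6)]
  9. access J: HIT, count now 7. Cache: [H(c=1) X(c=1) J(c=7)]
  10. access X: HIT, count now 2. Cache: [H(c=1) X(c=2) J(c=7)]
  11. access X: HIT, count now 3. Cache: [H(c=1) X(c=3) J(c=7)]
  12. access G: MISS. Cache: [H(c=1) G(c=1) X(c=3) J(c=7)]
  13. access G: HIT, count now 2. Cache: [H(c=1) G(c=2) X(c=3) J(c=7)]
  14. access M: MISS. Cache: [H(c=1) M(c=1) G(c=2) X(c=3) J(c=7)]
  15. access X: HIT, count now 4. Cache: [H(c=1) M(c=1) G(c=2) X(c=4) J(c=7)]
  16. access M: HIT, count now 2. Cache: [H(c=1) G(c=2) M(c=2) X(c=4) J(c=7)]
  17. access G: HIT, count now 3. Cache: [H(c=1) M(c=2) G(c=3) X(c=4) J(c=7)]
  18. access R: MISS. Cache: [H(c=1) R(c=1) M(c=2) G(c=3) X(c=4) J(c=7)]
  19. access E: MISS. Cache: [H(c=1) R(c=1) E(c=1) M(c=2) G(c=3) X(c=4) J(c=7)]
  20. access E: HIT, count now 2. Cache: [H(c=1) R(c=1) M(c=2) E(c=2) G(c=3) X(c=4) J(c=7)]
  21. access Y: MISS, evict H(c=1). Cache: [R(c=1) Y(c=1) M(c=2) E(c=2) G(c=3) X(c=4) J(c=7)]
  22. access Y: HIT, count now 2. Cache: [R(c=1) M(c=2) E(c=2) Y(c=2) G(c=3) X(c=4) J(c=7)]
  23. access Z: MISS, evict R(c=1). Cache: [Z(c=1) M(c=2) E(c=2) Y(c=2) G(c=3) X(c=4) J(c=7)]
  24. access E: HIT, count now 3. Cache: [Z(c=1) M(c=2) Y(c=2) G(c=3) E(c=3) X(c=4) J(c=7)]
  25. access Y: HIT, count now 3. Cache: [Z(c=1) M(c=2) G(c=3) E(c=3) Y(c=3) X(c=4) J(c=7)]
  26. access G: HIT, count now 4. Cache: [Z(c=1) M(c=2) E(c=3) Y(c=3) X(c=4) G(c=4) J(c=7)]
  27. access Z: HIT, count now 2. Cache: [M(c=2) Z(c=2) E(c=3) Y(c=3) X(c=4) G(c=4) J(c=7)]
  28. access Y: HIT, count now 4. Cache: [M(c=2) Z(c=2) E(c=3) X(c=4) G(c=4) Y(c=4) J(c=7)]
  29. access Y: HIT, count now 5. Cache: [M(c=2) Z(c=2) E(c=3) X(c=4) G(c=4) Y(c=5) J(c=7)]
  30. access G: HIT, count now 5. Cache: [M(c=2) Z(c=2) E(c=3) X(c=4) Y(c=5) G(c=5) J(c=7)]
  31. access G: HIT, count now 6. Cache: [M(c=2) Z(c=2) E(c=3) X(c=4) Y(c=5) G(c=6) J(c=7)]
  32. access A: MISS, evict M(c=2). Cache: [A(c=1) Z(c=2) E(c=3) X(c=4) Y(c=5) G(c=6) J(c=7)]
  33. access Z: HIT, count now 3. Cache: [A(c=1) E(c=3) Z(c=3) X(c=4) Y(c=5) G(c=6) J(c=7)]
  34. access G: HIT, count now 7. Cache: [A(c=1) E(c=3) Z(c=3) X(c=4) Y(c=5) J(c=7) G(c=7)]
  35. access X: HIT, count now 5. Cache: [A(c=1) E(c=3) Z(c=3) Y(c=5) X(c=5) J(c=7) G(c=7)]
  36. access Z: HIT, count now 4. Cache: [A(c=1) E(c=3) Z(c=4) Y(c=5) X(c=5) J(c=7) G(c=7)]
Total: 26 hits, 10 misses, 3 evictions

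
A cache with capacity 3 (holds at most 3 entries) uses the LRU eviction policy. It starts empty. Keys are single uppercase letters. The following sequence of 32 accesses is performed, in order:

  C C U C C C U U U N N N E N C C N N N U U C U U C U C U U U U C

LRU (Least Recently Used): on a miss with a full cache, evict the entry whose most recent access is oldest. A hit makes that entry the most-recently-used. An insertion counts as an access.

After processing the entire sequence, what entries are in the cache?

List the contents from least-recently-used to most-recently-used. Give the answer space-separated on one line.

LRU simulation (capacity=3):
  1. access C: MISS. Cache (LRU->MRU): [C]
  2. access C: HIT. Cache (LRU->MRU): [C]
  3. access U: MISS. Cache (LRU->MRU): [C U]
  4. access C: HIT. Cache (LRU->MRU): [U C]
  5. access C: HIT. Cache (LRU->MRU): [U C]
  6. access C: HIT. Cache (LRU->MRU): [U C]
  7. access U: HIT. Cache (LRU->MRU): [C U]
  8. access U: HIT. Cache (LRU->MRU): [C U]
  9. access U: HIT. Cache (LRU->MRU): [C U]
  10. access N: MISS. Cache (LRU->MRU): [C U N]
  11. access N: HIT. Cache (LRU->MRU): [C U N]
  12. access N: HIT. Cache (LRU->MRU): [C U N]
  13. access E: MISS, evict C. Cache (LRU->MRU): [U N E]
  14. access N: HIT. Cache (LRU->MRU): [U E N]
  15. access C: MISS, evict U. Cache (LRU->MRU): [E N C]
  16. access C: HIT. Cache (LRU->MRU): [E N C]
  17. access N: HIT. Cache (LRU->MRU): [E C N]
  18. access N: HIT. Cache (LRU->MRU): [E C N]
  19. access N: HIT. Cache (LRU->MRU): [E C N]
  20. access U: MISS, evict E. Cache (LRU->MRU): [C N U]
  21. access U: HIT. Cache (LRU->MRU): [C N U]
  22. access C: HIT. Cache (LRU->MRU): [N U C]
  23. access U: HIT. Cache (LRU->MRU): [N C U]
  24. access U: HIT. Cache (LRU->MRU): [N C U]
  25. access C: HIT. Cache (LRU->MRU): [N U C]
  26. access U: HIT. Cache (LRU->MRU): [N C U]
  27. access C: HIT. Cache (LRU->MRU): [N U C]
  28. access U: HIT. Cache (LRU->MRU): [N C U]
  29. access U: HIT. Cache (LRU->MRU): [N C U]
  30. access U: HIT. Cache (LRU->MRU): [N C U]
  31. access U: HIT. Cache (LRU->MRU): [N C U]
  32. access C: HIT. Cache (LRU->MRU): [N U C]
Total: 26 hits, 6 misses, 3 evictions

Answer: N U C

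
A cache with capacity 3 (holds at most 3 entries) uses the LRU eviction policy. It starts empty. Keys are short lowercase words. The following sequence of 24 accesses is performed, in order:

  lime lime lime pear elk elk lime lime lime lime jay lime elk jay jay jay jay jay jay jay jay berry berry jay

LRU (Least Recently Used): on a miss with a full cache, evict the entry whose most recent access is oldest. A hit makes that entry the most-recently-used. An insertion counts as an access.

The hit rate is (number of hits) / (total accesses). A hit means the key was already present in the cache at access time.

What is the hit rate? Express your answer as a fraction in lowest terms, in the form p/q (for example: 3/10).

Answer: 19/24

Derivation:
LRU simulation (capacity=3):
  1. access lime: MISS. Cache (LRU->MRU): [lime]
  2. access lime: HIT. Cache (LRU->MRU): [lime]
  3. access lime: HIT. Cache (LRU->MRU): [lime]
  4. access pear: MISS. Cache (LRU->MRU): [lime pear]
  5. access elk: MISS. Cache (LRU->MRU): [lime pear elk]
  6. access elk: HIT. Cache (LRU->MRU): [lime pear elk]
  7. access lime: HIT. Cache (LRU->MRU): [pear elk lime]
  8. access lime: HIT. Cache (LRU->MRU): [pear elk lime]
  9. access lime: HIT. Cache (LRU->MRU): [pear elk lime]
  10. access lime: HIT. Cache (LRU->MRU): [pear elk lime]
  11. access jay: MISS, evict pear. Cache (LRU->MRU): [elk lime jay]
  12. access lime: HIT. Cache (LRU->MRU): [elk jay lime]
  13. access elk: HIT. Cache (LRU->MRU): [jay lime elk]
  14. access jay: HIT. Cache (LRU->MRU): [lime elk jay]
  15. access jay: HIT. Cache (LRU->MRU): [lime elk jay]
  16. access jay: HIT. Cache (LRU->MRU): [lime elk jay]
  17. access jay: HIT. Cache (LRU->MRU): [lime elk jay]
  18. access jay: HIT. Cache (LRU->MRU): [lime elk jay]
  19. access jay: HIT. Cache (LRU->MRU): [lime elk jay]
  20. access jay: HIT. Cache (LRU->MRU): [lime elk jay]
  21. access jay: HIT. Cache (LRU->MRU): [lime elk jay]
  22. access berry: MISS, evict lime. Cache (LRU->MRU): [elk jay berry]
  23. access berry: HIT. Cache (LRU->MRU): [elk jay berry]
  24. access jay: HIT. Cache (LRU->MRU): [elk berry jay]
Total: 19 hits, 5 misses, 2 evictions

Hit rate = 19/24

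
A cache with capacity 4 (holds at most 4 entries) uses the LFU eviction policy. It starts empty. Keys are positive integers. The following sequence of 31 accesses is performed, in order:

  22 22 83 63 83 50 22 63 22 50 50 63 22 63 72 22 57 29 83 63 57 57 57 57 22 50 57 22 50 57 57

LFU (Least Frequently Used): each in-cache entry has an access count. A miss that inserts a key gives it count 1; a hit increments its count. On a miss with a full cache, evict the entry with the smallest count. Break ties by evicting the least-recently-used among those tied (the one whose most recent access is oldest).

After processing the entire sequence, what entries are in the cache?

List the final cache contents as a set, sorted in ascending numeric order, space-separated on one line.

LFU simulation (capacity=4):
  1. access 22: MISS. Cache: [22(c=1)]
  2. access 22: HIT, count now 2. Cache: [22(c=2)]
  3. access 83: MISS. Cache: [83(c=1) 22(c=2)]
  4. access 63: MISS. Cache: [83(c=1) 63(c=1) 22(c=2)]
  5. access 83: HIT, count now 2. Cache: [63(c=1) 22(c=2) 83(c=2)]
  6. access 50: MISS. Cache: [63(c=1) 50(c=1) 22(c=2) 83(c=2)]
  7. access 22: HIT, count now 3. Cache: [63(c=1) 50(c=1) 83(c=2) 22(c=3)]
  8. access 63: HIT, count now 2. Cache: [50(c=1) 83(c=2) 63(c=2) 22(c=3)]
  9. access 22: HIT, count now 4. Cache: [50(c=1) 83(c=2) 63(c=2) 22(c=4)]
  10. access 50: HIT, count now 2. Cache: [83(c=2) 63(c=2) 50(c=2) 22(c=4)]
  11. access 50: HIT, count now 3. Cache: [83(c=2) 63(c=2) 50(c=3) 22(c=4)]
  12. access 63: HIT, count now 3. Cache: [83(c=2) 50(c=3) 63(c=3) 22(c=4)]
  13. access 22: HIT, count now 5. Cache: [83(c=2) 50(c=3) 63(c=3) 22(c=5)]
  14. access 63: HIT, count now 4. Cache: [83(c=2) 50(c=3) 63(c=4) 22(c=5)]
  15. access 72: MISS, evict 83(c=2). Cache: [72(c=1) 50(c=3) 63(c=4) 22(c=5)]
  16. access 22: HIT, count now 6. Cache: [72(c=1) 50(c=3) 63(c=4) 22(c=6)]
  17. access 57: MISS, evict 72(c=1). Cache: [57(c=1) 50(c=3) 63(c=4) 22(c=6)]
  18. access 29: MISS, evict 57(c=1). Cache: [29(c=1) 50(c=3) 63(c=4) 22(c=6)]
  19. access 83: MISS, evict 29(c=1). Cache: [83(c=1) 50(c=3) 63(c=4) 22(c=6)]
  20. access 63: HIT, count now 5. Cache: [83(c=1) 50(c=3) 63(c=5) 22(c=6)]
  21. access 57: MISS, evict 83(c=1). Cache: [57(c=1) 50(c=3) 63(c=5) 22(c=6)]
  22. access 57: HIT, count now 2. Cache: [57(c=2) 50(c=3) 63(c=5) 22(c=6)]
  23. access 57: HIT, count now 3. Cache: [50(c=3) 57(c=3) 63(c=5) 22(c=6)]
  24. access 57: HIT, count now 4. Cache: [50(c=3) 57(c=4) 63(c=5) 22(c=6)]
  25. access 22: HIT, count now 7. Cache: [50(c=3) 57(c=4) 63(c=5) 22(c=7)]
  26. access 50: HIT, count now 4. Cache: [57(c=4) 50(c=4) 63(c=5) 22(c=7)]
  27. access 57: HIT, count now 5. Cache: [50(c=4) 63(c=5) 57(c=5) 22(c=7)]
  28. access 22: HIT, count now 8. Cache: [50(c=4) 63(c=5) 57(c=5) 22(c=8)]
  29. access 50: HIT, count now 5. Cache: [63(c=5) 57(c=5) 50(c=5) 22(c=8)]
  30. access 57: HIT, count now 6. Cache: [63(c=5) 50(c=5) 57(c=6) 22(c=8)]
  31. access 57: HIT, count now 7. Cache: [63(c=5) 50(c=5) 57(c=7) 22(c=8)]
Total: 22 hits, 9 misses, 5 evictions

Answer: 22 50 57 63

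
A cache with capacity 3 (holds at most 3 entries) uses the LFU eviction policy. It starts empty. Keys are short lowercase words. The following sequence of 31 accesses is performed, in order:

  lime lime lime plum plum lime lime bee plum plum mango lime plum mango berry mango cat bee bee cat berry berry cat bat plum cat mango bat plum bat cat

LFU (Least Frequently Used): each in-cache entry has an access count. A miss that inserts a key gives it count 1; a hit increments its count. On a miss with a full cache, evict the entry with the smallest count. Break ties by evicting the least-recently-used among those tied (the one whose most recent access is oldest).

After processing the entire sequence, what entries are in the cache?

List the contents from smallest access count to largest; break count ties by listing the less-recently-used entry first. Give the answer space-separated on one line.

Answer: cat lime plum

Derivation:
LFU simulation (capacity=3):
  1. access lime: MISS. Cache: [lime(c=1)]
  2. access lime: HIT, count now 2. Cache: [lime(c=2)]
  3. access lime: HIT, count now 3. Cache: [lime(c=3)]
  4. access plum: MISS. Cache: [plum(c=1) lime(c=3)]
  5. access plum: HIT, count now 2. Cache: [plum(c=2) lime(c=3)]
  6. access lime: HIT, count now 4. Cache: [plum(c=2) lime(c=4)]
  7. access lime: HIT, count now 5. Cache: [plum(c=2) lime(c=5)]
  8. access bee: MISS. Cache: [bee(c=1) plum(c=2) lime(c=5)]
  9. access plum: HIT, count now 3. Cache: [bee(c=1) plum(c=3) lime(c=5)]
  10. access plum: HIT, count now 4. Cache: [bee(c=1) plum(c=4) lime(c=5)]
  11. access mango: MISS, evict bee(c=1). Cache: [mango(c=1) plum(c=4) lime(c=5)]
  12. access lime: HIT, count now 6. Cache: [mango(c=1) plum(c=4) lime(c=6)]
  13. access plum: HIT, count now 5. Cache: [mango(c=1) plum(c=5) lime(c=6)]
  14. access mango: HIT, count now 2. Cache: [mango(c=2) plum(c=5) lime(c=6)]
  15. access berry: MISS, evict mango(c=2). Cache: [berry(c=1) plum(c=5) lime(c=6)]
  16. access mango: MISS, evict berry(c=1). Cache: [mango(c=1) plum(c=5) lime(c=6)]
  17. access cat: MISS, evict mango(c=1). Cache: [cat(c=1) plum(c=5) lime(c=6)]
  18. access bee: MISS, evict cat(c=1). Cache: [bee(c=1) plum(c=5) lime(c=6)]
  19. access bee: HIT, count now 2. Cache: [bee(c=2) plum(c=5) lime(c=6)]
  20. access cat: MISS, evict bee(c=2). Cache: [cat(c=1) plum(c=5) lime(c=6)]
  21. access berry: MISS, evict cat(c=1). Cache: [berry(c=1) plum(c=5) lime(c=6)]
  22. access berry: HIT, count now 2. Cache: [berry(c=2) plum(c=5) lime(c=6)]
  23. access cat: MISS, evict berry(c=2). Cache: [cat(c=1) plum(c=5) lime(c=6)]
  24. access bat: MISS, evict cat(c=1). Cache: [bat(c=1) plum(c=5) lime(c=6)]
  25. access plum: HIT, count now 6. Cache: [bat(c=1) lime(c=6) plum(c=6)]
  26. access cat: MISS, evict bat(c=1). Cache: [cat(c=1) lime(c=6) plum(c=6)]
  27. access mango: MISS, evict cat(c=1). Cache: [mango(c=1) lime(c=6) plum(c=6)]
  28. access bat: MISS, evict mango(c=1). Cache: [bat(c=1) lime(c=6) plum(c=6)]
  29. access plum: HIT, count now 7. Cache: [bat(c=1) lime(c=6) plum(c=7)]
  30. access bat: HIT, count now 2. Cache: [bat(c=2) lime(c=6) plum(c=7)]
  31. access cat: MISS, evict bat(c=2). Cache: [cat(c=1) lime(c=6) plum(c=7)]
Total: 15 hits, 16 misses, 13 evictions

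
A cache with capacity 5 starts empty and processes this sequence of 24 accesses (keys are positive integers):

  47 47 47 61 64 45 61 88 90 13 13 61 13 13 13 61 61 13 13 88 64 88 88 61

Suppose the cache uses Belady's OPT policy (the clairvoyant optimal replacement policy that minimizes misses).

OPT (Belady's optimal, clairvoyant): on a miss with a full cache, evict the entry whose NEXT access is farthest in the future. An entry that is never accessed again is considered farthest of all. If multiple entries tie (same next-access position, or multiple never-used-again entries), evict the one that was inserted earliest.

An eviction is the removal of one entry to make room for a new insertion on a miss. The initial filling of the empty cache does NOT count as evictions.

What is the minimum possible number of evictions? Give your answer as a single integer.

OPT (Belady) simulation (capacity=5):
  1. access 47: MISS. Cache: [47]
  2. access 47: HIT. Next use of 47: step 3. Cache: [47]
  3. access 47: HIT. Next use of 47: never. Cache: [47]
  4. access 61: MISS. Cache: [47 61]
  5. access 64: MISS. Cache: [47 61 64]
  6. access 45: MISS. Cache: [47 61 64 45]
  7. access 61: HIT. Next use of 61: step 12. Cache: [47 61 64 45]
  8. access 88: MISS. Cache: [47 61 64 45 88]
  9. access 90: MISS, evict 47 (next use: never). Cache: [61 64 45 88 90]
  10. access 13: MISS, evict 45 (next use: never). Cache: [61 64 88 90 13]
  11. access 13: HIT. Next use of 13: step 13. Cache: [61 64 88 90 13]
  12. access 61: HIT. Next use of 61: step 16. Cache: [61 64 88 90 13]
  13. access 13: HIT. Next use of 13: step 14. Cache: [61 64 88 90 13]
  14. access 13: HIT. Next use of 13: step 15. Cache: [61 64 88 90 13]
  15. access 13: HIT. Next use of 13: step 18. Cache: [61 64 88 90 13]
  16. access 61: HIT. Next use of 61: step 17. Cache: [61 64 88 90 13]
  17. access 61: HIT. Next use of 61: step 24. Cache: [61 64 88 90 13]
  18. access 13: HIT. Next use of 13: step 19. Cache: [61 64 88 90 13]
  19. access 13: HIT. Next use of 13: never. Cache: [61 64 88 90 13]
  20. access 88: HIT. Next use of 88: step 22. Cache: [61 64 88 90 13]
  21. access 64: HIT. Next use of 64: never. Cache: [61 64 88 90 13]
  22. access 88: HIT. Next use of 88: step 23. Cache: [61 64 88 90 13]
  23. access 88: HIT. Next use of 88: never. Cache: [61 64 88 90 13]
  24. access 61: HIT. Next use of 61: never. Cache: [61 64 88 90 13]
Total: 17 hits, 7 misses, 2 evictions

Answer: 2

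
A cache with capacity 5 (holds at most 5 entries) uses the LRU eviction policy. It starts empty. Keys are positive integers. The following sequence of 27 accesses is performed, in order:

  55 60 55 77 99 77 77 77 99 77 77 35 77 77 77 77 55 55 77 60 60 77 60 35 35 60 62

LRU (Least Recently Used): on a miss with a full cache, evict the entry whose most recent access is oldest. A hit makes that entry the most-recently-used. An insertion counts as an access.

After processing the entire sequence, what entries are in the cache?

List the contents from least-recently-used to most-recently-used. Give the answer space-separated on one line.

Answer: 55 77 35 60 62

Derivation:
LRU simulation (capacity=5):
  1. access 55: MISS. Cache (LRU->MRU): [55]
  2. access 60: MISS. Cache (LRU->MRU): [55 60]
  3. access 55: HIT. Cache (LRU->MRU): [60 55]
  4. access 77: MISS. Cache (LRU->MRU): [60 55 77]
  5. access 99: MISS. Cache (LRU->MRU): [60 55 77 99]
  6. access 77: HIT. Cache (LRU->MRU): [60 55 99 77]
  7. access 77: HIT. Cache (LRU->MRU): [60 55 99 77]
  8. access 77: HIT. Cache (LRU->MRU): [60 55 99 77]
  9. access 99: HIT. Cache (LRU->MRU): [60 55 77 99]
  10. access 77: HIT. Cache (LRU->MRU): [60 55 99 77]
  11. access 77: HIT. Cache (LRU->MRU): [60 55 99 77]
  12. access 35: MISS. Cache (LRU->MRU): [60 55 99 77 35]
  13. access 77: HIT. Cache (LRU->MRU): [60 55 99 35 77]
  14. access 77: HIT. Cache (LRU->MRU): [60 55 99 35 77]
  15. access 77: HIT. Cache (LRU->MRU): [60 55 99 35 77]
  16. access 77: HIT. Cache (LRU->MRU): [60 55 99 35 77]
  17. access 55: HIT. Cache (LRU->MRU): [60 99 35 77 55]
  18. access 55: HIT. Cache (LRU->MRU): [60 99 35 77 55]
  19. access 77: HIT. Cache (LRU->MRU): [60 99 35 55 77]
  20. access 60: HIT. Cache (LRU->MRU): [99 35 55 77 60]
  21. access 60: HIT. Cache (LRU->MRU): [99 35 55 77 60]
  22. access 77: HIT. Cache (LRU->MRU): [99 35 55 60 77]
  23. access 60: HIT. Cache (LRU->MRU): [99 35 55 77 60]
  24. access 35: HIT. Cache (LRU->MRU): [99 55 77 60 35]
  25. access 35: HIT. Cache (LRU->MRU): [99 55 77 60 35]
  26. access 60: HIT. Cache (LRU->MRU): [99 55 77 35 60]
  27. access 62: MISS, evict 99. Cache (LRU->MRU): [55 77 35 60 62]
Total: 21 hits, 6 misses, 1 evictions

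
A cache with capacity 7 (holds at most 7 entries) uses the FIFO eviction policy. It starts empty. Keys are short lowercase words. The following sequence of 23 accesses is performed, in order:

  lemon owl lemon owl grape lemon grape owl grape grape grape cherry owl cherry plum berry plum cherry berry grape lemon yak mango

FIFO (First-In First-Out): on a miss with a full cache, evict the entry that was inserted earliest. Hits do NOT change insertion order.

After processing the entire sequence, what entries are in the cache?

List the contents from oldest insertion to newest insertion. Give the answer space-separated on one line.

FIFO simulation (capacity=7):
  1. access lemon: MISS. Cache (old->new): [lemon]
  2. access owl: MISS. Cache (old->new): [lemon owl]
  3. access lemon: HIT. Cache (old->new): [lemon owl]
  4. access owl: HIT. Cache (old->new): [lemon owl]
  5. access grape: MISS. Cache (old->new): [lemon owl grape]
  6. access lemon: HIT. Cache (old->new): [lemon owl grape]
  7. access grape: HIT. Cache (old->new): [lemon owl grape]
  8. access owl: HIT. Cache (old->new): [lemon owl grape]
  9. access grape: HIT. Cache (old->new): [lemon owl grape]
  10. access grape: HIT. Cache (old->new): [lemon owl grape]
  11. access grape: HIT. Cache (old->new): [lemon owl grape]
  12. access cherry: MISS. Cache (old->new): [lemon owl grape cherry]
  13. access owl: HIT. Cache (old->new): [lemon owl grape cherry]
  14. access cherry: HIT. Cache (old->new): [lemon owl grape cherry]
  15. access plum: MISS. Cache (old->new): [lemon owl grape cherry plum]
  16. access berry: MISS. Cache (old->new): [lemon owl grape cherry plum berry]
  17. access plum: HIT. Cache (old->new): [lemon owl grape cherry plum berry]
  18. access cherry: HIT. Cache (old->new): [lemon owl grape cherry plum berry]
  19. access berry: HIT. Cache (old->new): [lemon owl grape cherry plum berry]
  20. access grape: HIT. Cache (old->new): [lemon owl grape cherry plum berry]
  21. access lemon: HIT. Cache (old->new): [lemon owl grape cherry plum berry]
  22. access yak: MISS. Cache (old->new): [lemon owl grape cherry plum berry yak]
  23. access mango: MISS, evict lemon. Cache (old->new): [owl grape cherry plum berry yak mango]
Total: 15 hits, 8 misses, 1 evictions

Answer: owl grape cherry plum berry yak mango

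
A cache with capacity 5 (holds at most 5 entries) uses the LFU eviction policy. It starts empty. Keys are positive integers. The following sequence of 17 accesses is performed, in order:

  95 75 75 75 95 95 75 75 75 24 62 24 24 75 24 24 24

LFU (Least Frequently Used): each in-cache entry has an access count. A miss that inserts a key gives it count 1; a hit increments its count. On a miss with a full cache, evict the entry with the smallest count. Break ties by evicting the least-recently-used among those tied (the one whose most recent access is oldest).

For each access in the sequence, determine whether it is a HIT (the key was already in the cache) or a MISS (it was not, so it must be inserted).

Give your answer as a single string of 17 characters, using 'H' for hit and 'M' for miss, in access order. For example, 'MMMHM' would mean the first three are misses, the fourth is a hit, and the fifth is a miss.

LFU simulation (capacity=5):
  1. access 95: MISS. Cache: [95(c=1)]
  2. access 75: MISS. Cache: [95(c=1) 75(c=1)]
  3. access 75: HIT, count now 2. Cache: [95(c=1) 75(c=2)]
  4. access 75: HIT, count now 3. Cache: [95(c=1) 75(c=3)]
  5. access 95: HIT, count now 2. Cache: [95(c=2) 75(c=3)]
  6. access 95: HIT, count now 3. Cache: [75(c=3) 95(c=3)]
  7. access 75: HIT, count now 4. Cache: [95(c=3) 75(c=4)]
  8. access 75: HIT, count now 5. Cache: [95(c=3) 75(c=5)]
  9. access 75: HIT, count now 6. Cache: [95(c=3) 75(c=6)]
  10. access 24: MISS. Cache: [24(c=1) 95(c=3) 75(c=6)]
  11. access 62: MISS. Cache: [24(c=1) 62(c=1) 95(c=3) 75(c=6)]
  12. access 24: HIT, count now 2. Cache: [62(c=1) 24(c=2) 95(c=3) 75(c=6)]
  13. access 24: HIT, count now 3. Cache: [62(c=1) 95(c=3) 24(c=3) 75(c=6)]
  14. access 75: HIT, count now 7. Cache: [62(c=1) 95(c=3) 24(c=3) 75(c=7)]
  15. access 24: HIT, count now 4. Cache: [62(c=1) 95(c=3) 24(c=4) 75(c=7)]
  16. access 24: HIT, count now 5. Cache: [62(c=1) 95(c=3) 24(c=5) 75(c=7)]
  17. access 24: HIT, count now 6. Cache: [62(c=1) 95(c=3) 24(c=6) 75(c=7)]
Total: 13 hits, 4 misses, 0 evictions

Answer: MMHHHHHHHMMHHHHHH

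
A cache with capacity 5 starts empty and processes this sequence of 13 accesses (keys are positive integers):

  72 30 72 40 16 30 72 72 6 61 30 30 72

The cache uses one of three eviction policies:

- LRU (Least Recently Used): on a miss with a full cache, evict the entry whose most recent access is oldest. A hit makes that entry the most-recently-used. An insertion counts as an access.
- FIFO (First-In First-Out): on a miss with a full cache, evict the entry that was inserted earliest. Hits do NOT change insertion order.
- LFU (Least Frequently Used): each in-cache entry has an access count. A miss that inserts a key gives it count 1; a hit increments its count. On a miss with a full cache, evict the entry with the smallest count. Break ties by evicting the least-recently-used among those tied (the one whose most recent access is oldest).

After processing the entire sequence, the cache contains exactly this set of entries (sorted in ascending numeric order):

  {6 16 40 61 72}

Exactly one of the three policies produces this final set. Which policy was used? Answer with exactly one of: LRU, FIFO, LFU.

Simulating under each policy and comparing final sets:
  LRU: final set = {6 16 30 61 72} -> differs
  FIFO: final set = {6 16 40 61 72} -> MATCHES target
  LFU: final set = {6 16 30 61 72} -> differs
Only FIFO produces the target set.

Answer: FIFO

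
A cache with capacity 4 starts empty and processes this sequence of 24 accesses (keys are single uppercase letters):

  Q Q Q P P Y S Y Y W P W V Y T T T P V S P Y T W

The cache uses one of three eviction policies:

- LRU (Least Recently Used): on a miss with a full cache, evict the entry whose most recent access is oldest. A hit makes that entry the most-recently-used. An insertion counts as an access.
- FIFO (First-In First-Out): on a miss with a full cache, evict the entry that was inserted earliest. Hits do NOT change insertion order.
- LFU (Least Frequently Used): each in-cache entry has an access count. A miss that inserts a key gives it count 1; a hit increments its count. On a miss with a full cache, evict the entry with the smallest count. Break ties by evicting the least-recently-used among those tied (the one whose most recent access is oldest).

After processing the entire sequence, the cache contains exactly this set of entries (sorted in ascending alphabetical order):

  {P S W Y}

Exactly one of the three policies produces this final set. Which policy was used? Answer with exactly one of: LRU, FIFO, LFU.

Answer: FIFO

Derivation:
Simulating under each policy and comparing final sets:
  LRU: final set = {P T W Y} -> differs
  FIFO: final set = {P S W Y} -> MATCHES target
  LFU: final set = {P T W Y} -> differs
Only FIFO produces the target set.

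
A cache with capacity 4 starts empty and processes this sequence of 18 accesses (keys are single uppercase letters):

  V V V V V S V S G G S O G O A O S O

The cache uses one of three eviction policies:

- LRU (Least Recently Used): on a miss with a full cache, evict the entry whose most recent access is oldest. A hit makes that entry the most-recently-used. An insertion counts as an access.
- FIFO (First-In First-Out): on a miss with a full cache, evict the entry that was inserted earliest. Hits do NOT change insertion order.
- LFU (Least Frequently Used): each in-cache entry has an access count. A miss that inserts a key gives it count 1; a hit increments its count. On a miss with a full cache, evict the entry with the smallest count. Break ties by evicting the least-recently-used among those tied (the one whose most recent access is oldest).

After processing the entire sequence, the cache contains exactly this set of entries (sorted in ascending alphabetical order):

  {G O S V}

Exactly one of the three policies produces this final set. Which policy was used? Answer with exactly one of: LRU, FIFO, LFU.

Answer: LFU

Derivation:
Simulating under each policy and comparing final sets:
  LRU: final set = {A G O S} -> differs
  FIFO: final set = {A G O S} -> differs
  LFU: final set = {G O S V} -> MATCHES target
Only LFU produces the target set.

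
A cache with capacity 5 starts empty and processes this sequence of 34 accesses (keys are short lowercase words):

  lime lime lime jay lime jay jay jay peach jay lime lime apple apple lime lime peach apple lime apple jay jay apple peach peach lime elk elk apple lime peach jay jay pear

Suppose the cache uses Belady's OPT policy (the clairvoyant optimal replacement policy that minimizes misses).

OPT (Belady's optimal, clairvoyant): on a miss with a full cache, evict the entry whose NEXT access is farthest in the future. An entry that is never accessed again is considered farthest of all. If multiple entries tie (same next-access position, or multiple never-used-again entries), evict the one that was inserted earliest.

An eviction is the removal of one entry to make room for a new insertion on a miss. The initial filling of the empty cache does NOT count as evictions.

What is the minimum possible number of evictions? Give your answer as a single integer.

OPT (Belady) simulation (capacity=5):
  1. access lime: MISS. Cache: [lime]
  2. access lime: HIT. Next use of lime: step 3. Cache: [lime]
  3. access lime: HIT. Next use of lime: step 5. Cache: [lime]
  4. access jay: MISS. Cache: [lime jay]
  5. access lime: HIT. Next use of lime: step 11. Cache: [lime jay]
  6. access jay: HIT. Next use of jay: step 7. Cache: [lime jay]
  7. access jay: HIT. Next use of jay: step 8. Cache: [lime jay]
  8. access jay: HIT. Next use of jay: step 10. Cache: [lime jay]
  9. access peach: MISS. Cache: [lime jay peach]
  10. access jay: HIT. Next use of jay: step 21. Cache: [lime jay peach]
  11. access lime: HIT. Next use of lime: step 12. Cache: [lime jay peach]
  12. access lime: HIT. Next use of lime: step 15. Cache: [lime jay peach]
  13. access apple: MISS. Cache: [lime jay peach apple]
  14. access apple: HIT. Next use of apple: step 18. Cache: [lime jay peach apple]
  15. access lime: HIT. Next use of lime: step 16. Cache: [lime jay peach apple]
  16. access lime: HIT. Next use of lime: step 19. Cache: [lime jay peach apple]
  17. access peach: HIT. Next use of peach: step 24. Cache: [lime jay peach apple]
  18. access apple: HIT. Next use of apple: step 20. Cache: [lime jay peach apple]
  19. access lime: HIT. Next use of lime: step 26. Cache: [lime jay peach apple]
  20. access apple: HIT. Next use of apple: step 23. Cache: [lime jay peach apple]
  21. access jay: HIT. Next use of jay: step 22. Cache: [lime jay peach apple]
  22. access jay: HIT. Next use of jay: step 32. Cache: [lime jay peach apple]
  23. access apple: HIT. Next use of apple: step 29. Cache: [lime jay peach apple]
  24. access peach: HIT. Next use of peach: step 25. Cache: [lime jay peach apple]
  25. access peach: HIT. Next use of peach: step 31. Cache: [lime jay peach apple]
  26. access lime: HIT. Next use of lime: step 30. Cache: [lime jay peach apple]
  27. access elk: MISS. Cache: [lime jay peach apple elk]
  28. access elk: HIT. Next use of elk: never. Cache: [lime jay peach apple elk]
  29. access apple: HIT. Next use of apple: never. Cache: [lime jay peach apple elk]
  30. access lime: HIT. Next use of lime: never. Cache: [lime jay peach apple elk]
  31. access peach: HIT. Next use of peach: never. Cache: [lime jay peach apple elk]
  32. access jay: HIT. Next use of jay: step 33. Cache: [lime jay peach apple elk]
  33. access jay: HIT. Next use of jay: never. Cache: [lime jay peach apple elk]
  34. access pear: MISS, evict lime (next use: never). Cache: [jay peach apple elk pear]
Total: 28 hits, 6 misses, 1 evictions

Answer: 1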